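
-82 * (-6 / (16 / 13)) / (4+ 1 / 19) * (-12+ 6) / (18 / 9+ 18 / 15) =-455715 / 2464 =-184.95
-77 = -77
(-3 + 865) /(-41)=-21.02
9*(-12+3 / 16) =-1701 / 16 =-106.31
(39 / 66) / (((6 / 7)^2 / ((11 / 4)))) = 637 / 288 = 2.21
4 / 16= 1 / 4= 0.25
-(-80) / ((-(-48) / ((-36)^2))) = 2160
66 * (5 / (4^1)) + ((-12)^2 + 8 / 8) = 455 / 2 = 227.50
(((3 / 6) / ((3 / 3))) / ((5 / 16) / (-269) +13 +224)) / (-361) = -2152 / 368235523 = -0.00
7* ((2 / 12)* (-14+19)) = 5.83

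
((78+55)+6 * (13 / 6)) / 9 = 146 / 9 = 16.22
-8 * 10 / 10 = -8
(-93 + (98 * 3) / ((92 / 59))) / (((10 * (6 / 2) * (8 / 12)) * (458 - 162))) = 879 / 54464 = 0.02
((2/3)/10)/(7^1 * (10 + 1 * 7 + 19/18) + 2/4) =3/5710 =0.00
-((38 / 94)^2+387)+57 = -729331 / 2209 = -330.16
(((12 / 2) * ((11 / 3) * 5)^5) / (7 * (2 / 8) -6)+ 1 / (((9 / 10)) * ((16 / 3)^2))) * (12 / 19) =-27124378585 / 14688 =-1846703.34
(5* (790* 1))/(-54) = -1975/27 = -73.15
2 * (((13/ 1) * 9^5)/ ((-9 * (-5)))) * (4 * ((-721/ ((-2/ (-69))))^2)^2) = 522457312251010155403293/ 10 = 52245731225101015540329.30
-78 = -78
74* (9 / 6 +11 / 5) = 1369 / 5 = 273.80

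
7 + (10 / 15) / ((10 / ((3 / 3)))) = 7.07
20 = 20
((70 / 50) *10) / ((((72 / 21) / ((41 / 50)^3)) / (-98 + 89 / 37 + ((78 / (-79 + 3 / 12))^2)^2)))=-213.06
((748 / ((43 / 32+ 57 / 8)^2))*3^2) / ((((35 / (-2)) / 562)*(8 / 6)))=-5811277824 / 2570435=-2260.81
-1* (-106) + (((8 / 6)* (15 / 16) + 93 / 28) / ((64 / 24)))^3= 38086 / 343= 111.04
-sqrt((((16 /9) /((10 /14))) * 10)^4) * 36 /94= -237.24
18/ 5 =3.60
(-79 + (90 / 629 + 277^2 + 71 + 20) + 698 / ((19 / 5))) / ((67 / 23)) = 21144558053 / 800717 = 26407.03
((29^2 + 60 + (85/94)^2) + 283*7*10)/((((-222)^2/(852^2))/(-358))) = -330273436807038/3024121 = -109213036.39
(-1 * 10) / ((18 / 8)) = -40 / 9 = -4.44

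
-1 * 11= -11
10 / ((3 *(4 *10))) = 1 / 12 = 0.08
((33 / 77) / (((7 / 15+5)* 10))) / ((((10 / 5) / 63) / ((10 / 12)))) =135 / 656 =0.21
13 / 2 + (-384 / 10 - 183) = -2149 / 10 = -214.90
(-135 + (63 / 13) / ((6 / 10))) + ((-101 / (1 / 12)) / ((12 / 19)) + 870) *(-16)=216542 / 13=16657.08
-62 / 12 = -31 / 6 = -5.17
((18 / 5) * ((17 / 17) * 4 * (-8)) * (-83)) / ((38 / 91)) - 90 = 2166714 / 95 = 22807.52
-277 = -277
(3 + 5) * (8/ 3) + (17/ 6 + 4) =169/ 6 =28.17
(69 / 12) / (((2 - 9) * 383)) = -23 / 10724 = -0.00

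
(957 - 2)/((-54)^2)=955/2916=0.33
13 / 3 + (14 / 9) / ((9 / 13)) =533 / 81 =6.58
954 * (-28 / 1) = -26712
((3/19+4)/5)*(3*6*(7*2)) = 19908/95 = 209.56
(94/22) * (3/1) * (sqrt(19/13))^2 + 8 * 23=28991/143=202.73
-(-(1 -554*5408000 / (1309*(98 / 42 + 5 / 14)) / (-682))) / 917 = 8995301671 / 6607600307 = 1.36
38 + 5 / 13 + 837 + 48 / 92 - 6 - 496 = 111798 / 299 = 373.91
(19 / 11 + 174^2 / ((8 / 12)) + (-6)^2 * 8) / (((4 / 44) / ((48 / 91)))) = 24131568 / 91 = 265182.07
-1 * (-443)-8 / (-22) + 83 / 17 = 83822 / 187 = 448.25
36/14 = 18/7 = 2.57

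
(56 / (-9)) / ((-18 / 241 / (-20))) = -1666.17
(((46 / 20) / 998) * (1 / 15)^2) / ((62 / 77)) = 1771 / 139221000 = 0.00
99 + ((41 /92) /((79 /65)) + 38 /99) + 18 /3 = 76090879 /719532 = 105.75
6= 6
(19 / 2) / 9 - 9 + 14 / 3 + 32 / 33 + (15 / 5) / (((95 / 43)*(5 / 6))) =-63823 / 94050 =-0.68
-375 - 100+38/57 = -474.33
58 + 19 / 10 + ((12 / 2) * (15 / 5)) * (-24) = -3721 / 10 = -372.10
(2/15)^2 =4/225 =0.02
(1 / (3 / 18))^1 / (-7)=-6 / 7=-0.86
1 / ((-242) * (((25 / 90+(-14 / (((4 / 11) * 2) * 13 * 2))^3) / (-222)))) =-7.16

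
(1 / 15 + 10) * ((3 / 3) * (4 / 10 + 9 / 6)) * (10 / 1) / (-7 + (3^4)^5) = 2869 / 52301765910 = 0.00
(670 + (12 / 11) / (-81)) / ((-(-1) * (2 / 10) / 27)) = 994930 / 11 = 90448.18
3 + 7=10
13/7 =1.86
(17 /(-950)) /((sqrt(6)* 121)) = -17* sqrt(6) /689700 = -0.00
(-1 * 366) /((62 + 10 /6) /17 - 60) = 18666 /2869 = 6.51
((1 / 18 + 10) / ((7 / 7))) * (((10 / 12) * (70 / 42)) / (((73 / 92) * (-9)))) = -104075 / 53217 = -1.96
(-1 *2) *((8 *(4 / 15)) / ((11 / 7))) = -448 / 165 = -2.72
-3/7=-0.43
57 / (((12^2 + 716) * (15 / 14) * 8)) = 133 / 17200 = 0.01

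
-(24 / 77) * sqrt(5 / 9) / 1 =-8 * sqrt(5) / 77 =-0.23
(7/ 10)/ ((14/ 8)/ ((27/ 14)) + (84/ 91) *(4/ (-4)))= -2457/ 55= -44.67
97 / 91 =1.07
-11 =-11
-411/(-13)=411/13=31.62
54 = 54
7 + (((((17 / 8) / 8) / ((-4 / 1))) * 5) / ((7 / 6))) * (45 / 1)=-5203 / 896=-5.81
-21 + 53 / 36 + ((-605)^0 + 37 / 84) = -2279 / 126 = -18.09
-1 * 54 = -54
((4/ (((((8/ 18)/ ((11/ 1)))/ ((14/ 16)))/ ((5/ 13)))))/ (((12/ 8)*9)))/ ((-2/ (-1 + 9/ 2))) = -2695/ 624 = -4.32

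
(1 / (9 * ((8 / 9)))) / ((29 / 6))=3 / 116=0.03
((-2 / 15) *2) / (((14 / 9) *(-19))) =6 / 665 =0.01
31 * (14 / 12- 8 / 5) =-403 / 30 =-13.43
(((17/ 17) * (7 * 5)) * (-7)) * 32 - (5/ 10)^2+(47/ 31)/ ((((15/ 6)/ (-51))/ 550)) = -3081551/ 124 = -24851.22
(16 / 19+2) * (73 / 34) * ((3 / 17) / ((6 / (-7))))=-13797 / 10982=-1.26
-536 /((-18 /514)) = 137752 /9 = 15305.78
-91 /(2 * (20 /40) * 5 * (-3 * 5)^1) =91 /75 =1.21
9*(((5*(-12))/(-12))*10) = 450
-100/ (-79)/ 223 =100/ 17617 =0.01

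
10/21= 0.48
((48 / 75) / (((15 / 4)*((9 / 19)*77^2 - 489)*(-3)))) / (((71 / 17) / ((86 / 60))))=-222224 / 26400684375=-0.00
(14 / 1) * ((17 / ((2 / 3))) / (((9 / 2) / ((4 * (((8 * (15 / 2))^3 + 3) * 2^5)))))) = 2193438464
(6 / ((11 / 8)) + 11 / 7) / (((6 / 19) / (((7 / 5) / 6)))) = 8683 / 1980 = 4.39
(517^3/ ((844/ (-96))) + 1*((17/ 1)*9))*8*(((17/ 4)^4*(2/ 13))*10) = -1384982651518545/ 21944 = -63114411753.49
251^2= 63001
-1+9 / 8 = 1 / 8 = 0.12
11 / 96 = 0.11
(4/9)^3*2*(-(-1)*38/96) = 152/2187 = 0.07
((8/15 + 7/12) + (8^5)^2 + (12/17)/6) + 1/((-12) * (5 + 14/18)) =56951266409663/53040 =1073741825.22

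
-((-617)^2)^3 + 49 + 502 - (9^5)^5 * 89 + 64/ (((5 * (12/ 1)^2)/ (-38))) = -2875181443188565351930847207/ 45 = -63892920959745896709574380.00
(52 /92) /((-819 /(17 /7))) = -17 /10143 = -0.00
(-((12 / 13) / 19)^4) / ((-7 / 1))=0.00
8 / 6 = 4 / 3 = 1.33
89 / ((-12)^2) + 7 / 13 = 2165 / 1872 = 1.16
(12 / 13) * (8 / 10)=48 / 65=0.74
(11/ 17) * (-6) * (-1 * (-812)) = -53592/ 17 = -3152.47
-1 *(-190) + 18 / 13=2488 / 13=191.38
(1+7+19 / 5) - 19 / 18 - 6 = 427 / 90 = 4.74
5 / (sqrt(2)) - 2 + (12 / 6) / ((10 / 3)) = -7 / 5 + 5*sqrt(2) / 2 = 2.14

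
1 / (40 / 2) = 1 / 20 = 0.05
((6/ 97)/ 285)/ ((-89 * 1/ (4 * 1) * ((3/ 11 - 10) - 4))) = 88/ 123840385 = 0.00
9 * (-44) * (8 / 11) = -288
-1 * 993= -993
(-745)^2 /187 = 555025 /187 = 2968.05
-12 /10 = -6 /5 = -1.20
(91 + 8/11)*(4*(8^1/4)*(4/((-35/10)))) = -838.65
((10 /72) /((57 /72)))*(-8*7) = -560 /57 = -9.82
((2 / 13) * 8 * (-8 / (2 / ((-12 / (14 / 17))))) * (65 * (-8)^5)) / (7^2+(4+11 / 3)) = -18874368 / 7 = -2696338.29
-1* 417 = -417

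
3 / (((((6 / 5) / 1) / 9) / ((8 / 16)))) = 45 / 4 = 11.25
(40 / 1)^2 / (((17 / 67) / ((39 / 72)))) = 174200 / 51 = 3415.69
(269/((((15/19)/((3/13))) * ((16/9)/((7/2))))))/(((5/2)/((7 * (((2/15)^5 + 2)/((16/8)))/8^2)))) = 190181122649/28080000000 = 6.77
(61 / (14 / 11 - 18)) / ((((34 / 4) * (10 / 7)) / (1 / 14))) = -0.02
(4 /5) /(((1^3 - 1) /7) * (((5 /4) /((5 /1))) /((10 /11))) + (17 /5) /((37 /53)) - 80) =-148 /13899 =-0.01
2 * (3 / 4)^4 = 81 / 128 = 0.63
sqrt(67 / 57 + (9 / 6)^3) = 5 * sqrt(9462) / 228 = 2.13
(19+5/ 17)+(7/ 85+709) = 61912/ 85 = 728.38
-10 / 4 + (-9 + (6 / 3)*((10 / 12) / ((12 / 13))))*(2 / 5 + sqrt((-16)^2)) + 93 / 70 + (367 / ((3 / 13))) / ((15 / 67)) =488903 / 70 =6984.33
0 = 0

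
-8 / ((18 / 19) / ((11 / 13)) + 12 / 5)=-4180 / 1839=-2.27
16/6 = 8/3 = 2.67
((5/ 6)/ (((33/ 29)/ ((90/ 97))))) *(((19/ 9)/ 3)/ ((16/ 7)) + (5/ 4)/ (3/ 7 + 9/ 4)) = 242585/ 460944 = 0.53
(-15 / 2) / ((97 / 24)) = -180 / 97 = -1.86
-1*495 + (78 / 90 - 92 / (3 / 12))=-12932 / 15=-862.13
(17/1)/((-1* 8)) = -17/8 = -2.12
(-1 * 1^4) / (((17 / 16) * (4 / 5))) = -20 / 17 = -1.18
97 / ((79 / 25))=2425 / 79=30.70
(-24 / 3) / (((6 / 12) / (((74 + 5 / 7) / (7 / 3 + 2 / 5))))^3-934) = 30900024072000 / 3607577786766097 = 0.01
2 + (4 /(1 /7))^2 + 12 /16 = 3147 /4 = 786.75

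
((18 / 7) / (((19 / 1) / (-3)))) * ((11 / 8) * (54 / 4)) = -8019 / 1064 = -7.54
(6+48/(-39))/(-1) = -62/13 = -4.77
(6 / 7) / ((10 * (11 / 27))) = 81 / 385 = 0.21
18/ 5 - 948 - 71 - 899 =-9572/ 5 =-1914.40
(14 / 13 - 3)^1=-25 / 13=-1.92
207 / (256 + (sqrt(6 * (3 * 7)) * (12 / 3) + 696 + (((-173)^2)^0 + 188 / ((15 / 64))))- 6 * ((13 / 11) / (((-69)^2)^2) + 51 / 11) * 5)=0.12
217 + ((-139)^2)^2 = 373301258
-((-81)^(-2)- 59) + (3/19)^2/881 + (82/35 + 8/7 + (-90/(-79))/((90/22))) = 362125735241663/5769634257765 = 62.76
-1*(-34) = 34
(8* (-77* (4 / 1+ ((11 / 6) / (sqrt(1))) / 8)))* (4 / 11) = -2842 / 3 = -947.33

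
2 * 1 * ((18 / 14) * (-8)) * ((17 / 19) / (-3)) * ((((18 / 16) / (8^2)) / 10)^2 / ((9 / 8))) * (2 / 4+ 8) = 7803 / 54476800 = 0.00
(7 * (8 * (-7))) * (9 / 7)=-504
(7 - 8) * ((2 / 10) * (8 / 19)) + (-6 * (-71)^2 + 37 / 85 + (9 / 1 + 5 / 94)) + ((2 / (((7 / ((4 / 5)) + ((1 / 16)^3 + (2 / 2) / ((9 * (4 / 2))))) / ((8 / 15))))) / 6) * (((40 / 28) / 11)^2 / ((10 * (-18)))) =-79511233908610418069 / 2629635777353970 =-30236.60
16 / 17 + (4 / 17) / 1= 20 / 17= 1.18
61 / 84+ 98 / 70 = 893 / 420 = 2.13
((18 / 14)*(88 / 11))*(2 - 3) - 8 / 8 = -79 / 7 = -11.29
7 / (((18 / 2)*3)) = 7 / 27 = 0.26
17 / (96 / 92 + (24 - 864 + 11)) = -391 / 19043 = -0.02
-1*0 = 0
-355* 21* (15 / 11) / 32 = -111825 / 352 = -317.68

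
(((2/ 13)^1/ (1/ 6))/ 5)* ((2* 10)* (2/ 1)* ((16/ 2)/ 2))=384/ 13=29.54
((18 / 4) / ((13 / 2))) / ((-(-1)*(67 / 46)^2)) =19044 / 58357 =0.33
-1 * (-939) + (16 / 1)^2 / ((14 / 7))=1067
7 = 7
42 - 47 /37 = 1507 /37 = 40.73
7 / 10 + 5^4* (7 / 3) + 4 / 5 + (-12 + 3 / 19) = 165071 / 114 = 1447.99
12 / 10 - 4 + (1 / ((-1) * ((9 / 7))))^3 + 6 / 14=-72512 / 25515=-2.84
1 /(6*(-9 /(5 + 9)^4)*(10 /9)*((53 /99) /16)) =-5070912 /265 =-19135.52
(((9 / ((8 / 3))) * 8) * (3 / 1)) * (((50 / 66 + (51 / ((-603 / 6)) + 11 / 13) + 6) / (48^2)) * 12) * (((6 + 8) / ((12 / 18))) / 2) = 602343 / 19162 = 31.43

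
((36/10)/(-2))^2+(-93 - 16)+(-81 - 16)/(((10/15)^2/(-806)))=175803.74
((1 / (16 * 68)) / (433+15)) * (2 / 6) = 1 / 1462272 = 0.00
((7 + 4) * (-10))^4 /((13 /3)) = 33786923.08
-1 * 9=-9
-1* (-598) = 598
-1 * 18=-18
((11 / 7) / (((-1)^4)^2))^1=11 / 7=1.57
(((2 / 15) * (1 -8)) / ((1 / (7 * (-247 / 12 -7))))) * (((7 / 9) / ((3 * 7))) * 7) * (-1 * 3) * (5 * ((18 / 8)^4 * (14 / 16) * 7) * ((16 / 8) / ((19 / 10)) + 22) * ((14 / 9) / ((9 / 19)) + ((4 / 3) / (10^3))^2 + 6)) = -57261174245903607 / 2432000000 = -23544890.73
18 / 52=9 / 26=0.35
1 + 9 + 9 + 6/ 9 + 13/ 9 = 190/ 9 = 21.11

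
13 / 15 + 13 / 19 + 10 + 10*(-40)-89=-136073 / 285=-477.45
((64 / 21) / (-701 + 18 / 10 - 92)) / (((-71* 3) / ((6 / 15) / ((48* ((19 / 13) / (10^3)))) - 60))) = -247600 / 252156429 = -0.00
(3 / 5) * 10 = 6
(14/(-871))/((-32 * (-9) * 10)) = -7/1254240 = -0.00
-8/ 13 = -0.62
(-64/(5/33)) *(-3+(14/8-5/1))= 2640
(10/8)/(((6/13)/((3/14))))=65/112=0.58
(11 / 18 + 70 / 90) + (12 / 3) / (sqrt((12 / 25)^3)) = 25 / 18 + 125* sqrt(3) / 18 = 13.42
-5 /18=-0.28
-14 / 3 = -4.67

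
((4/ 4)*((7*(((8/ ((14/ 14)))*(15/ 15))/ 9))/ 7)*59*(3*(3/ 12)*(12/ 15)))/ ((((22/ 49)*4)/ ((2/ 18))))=2891/ 1485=1.95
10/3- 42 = -116/3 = -38.67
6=6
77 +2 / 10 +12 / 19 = 7394 / 95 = 77.83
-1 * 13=-13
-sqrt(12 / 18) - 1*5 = -5 - sqrt(6) / 3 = -5.82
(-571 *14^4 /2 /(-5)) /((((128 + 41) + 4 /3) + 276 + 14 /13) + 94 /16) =3421943616 /707125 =4839.23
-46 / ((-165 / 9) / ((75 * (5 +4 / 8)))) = 1035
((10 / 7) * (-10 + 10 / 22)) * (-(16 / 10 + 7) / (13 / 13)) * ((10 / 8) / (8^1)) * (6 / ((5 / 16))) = 3870 / 11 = 351.82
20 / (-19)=-20 / 19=-1.05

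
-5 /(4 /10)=-25 /2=-12.50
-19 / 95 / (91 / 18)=-18 / 455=-0.04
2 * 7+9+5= 28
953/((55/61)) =58133/55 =1056.96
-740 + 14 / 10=-3693 / 5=-738.60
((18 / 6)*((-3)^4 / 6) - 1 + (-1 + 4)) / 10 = 17 / 4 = 4.25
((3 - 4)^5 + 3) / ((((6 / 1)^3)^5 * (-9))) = -1 / 2115832430592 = -0.00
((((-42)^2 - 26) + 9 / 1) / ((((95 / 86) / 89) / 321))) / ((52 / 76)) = 4292263698 / 65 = 66034826.12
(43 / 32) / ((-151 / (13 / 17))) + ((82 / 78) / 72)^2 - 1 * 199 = -4027982155303 / 20240445888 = -199.01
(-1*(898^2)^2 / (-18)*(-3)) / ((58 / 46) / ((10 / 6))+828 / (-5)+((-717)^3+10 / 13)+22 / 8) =1944359359535840 / 6612719419377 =294.03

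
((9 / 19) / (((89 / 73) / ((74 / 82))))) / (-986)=-24309 / 68360366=-0.00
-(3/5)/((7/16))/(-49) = 48/1715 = 0.03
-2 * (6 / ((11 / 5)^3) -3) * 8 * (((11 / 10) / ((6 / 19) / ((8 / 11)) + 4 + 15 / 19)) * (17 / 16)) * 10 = 4189956 / 48037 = 87.22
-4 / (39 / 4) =-16 / 39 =-0.41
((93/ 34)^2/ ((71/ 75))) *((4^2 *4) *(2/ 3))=6919200/ 20519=337.21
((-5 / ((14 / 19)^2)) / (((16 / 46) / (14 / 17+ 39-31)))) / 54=-1037875 / 239904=-4.33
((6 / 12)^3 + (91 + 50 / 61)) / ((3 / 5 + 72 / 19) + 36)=4262555 / 1872456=2.28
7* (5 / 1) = 35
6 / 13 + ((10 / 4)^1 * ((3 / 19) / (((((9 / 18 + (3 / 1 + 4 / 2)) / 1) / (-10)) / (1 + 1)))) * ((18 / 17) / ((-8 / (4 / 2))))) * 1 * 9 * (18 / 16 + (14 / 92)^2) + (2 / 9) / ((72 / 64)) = 36300496237 / 7916609844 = 4.59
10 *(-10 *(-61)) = 6100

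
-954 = -954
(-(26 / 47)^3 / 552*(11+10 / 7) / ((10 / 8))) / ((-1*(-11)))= -254852 / 919352665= -0.00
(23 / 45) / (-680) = -23 / 30600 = -0.00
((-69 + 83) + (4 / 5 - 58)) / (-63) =24 / 35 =0.69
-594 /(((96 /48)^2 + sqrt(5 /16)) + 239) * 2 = -419904 /85889 + 432 * sqrt(5) /85889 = -4.88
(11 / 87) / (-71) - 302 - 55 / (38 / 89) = -101124085 / 234726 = -430.82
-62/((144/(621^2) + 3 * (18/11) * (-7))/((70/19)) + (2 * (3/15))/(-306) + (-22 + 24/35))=8693847855/4296831137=2.02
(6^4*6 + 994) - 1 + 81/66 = 192945/22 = 8770.23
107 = 107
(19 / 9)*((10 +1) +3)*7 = 1862 / 9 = 206.89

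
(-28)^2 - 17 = 767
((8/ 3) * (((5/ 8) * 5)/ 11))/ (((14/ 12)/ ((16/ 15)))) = 160/ 231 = 0.69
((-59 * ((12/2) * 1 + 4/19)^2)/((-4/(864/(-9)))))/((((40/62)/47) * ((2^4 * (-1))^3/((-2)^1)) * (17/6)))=-2693134827/3927680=-685.68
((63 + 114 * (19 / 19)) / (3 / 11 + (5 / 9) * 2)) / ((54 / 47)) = 30503 / 274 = 111.32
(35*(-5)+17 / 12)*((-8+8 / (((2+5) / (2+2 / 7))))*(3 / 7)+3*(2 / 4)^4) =8084123 / 21952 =368.26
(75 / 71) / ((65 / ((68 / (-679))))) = -1020 / 626717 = -0.00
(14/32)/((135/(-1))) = -7/2160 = -0.00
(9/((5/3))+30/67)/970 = 1959/324950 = 0.01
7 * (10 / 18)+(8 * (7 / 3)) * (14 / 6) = 47.44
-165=-165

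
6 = 6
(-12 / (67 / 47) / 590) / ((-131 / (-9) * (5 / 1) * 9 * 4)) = -141 / 25892150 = -0.00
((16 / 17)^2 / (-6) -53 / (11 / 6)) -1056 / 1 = -10348186 / 9537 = -1085.06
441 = 441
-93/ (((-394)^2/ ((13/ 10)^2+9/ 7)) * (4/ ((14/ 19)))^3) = -9492231/ 851810979200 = -0.00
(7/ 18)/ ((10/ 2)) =7/ 90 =0.08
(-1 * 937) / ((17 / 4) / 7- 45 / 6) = 26236 / 193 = 135.94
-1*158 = -158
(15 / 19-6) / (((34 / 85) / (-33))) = 16335 / 38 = 429.87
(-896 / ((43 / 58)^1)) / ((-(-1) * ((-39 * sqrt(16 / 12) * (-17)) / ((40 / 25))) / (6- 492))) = 33675264 * sqrt(3) / 47515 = 1227.55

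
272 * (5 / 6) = 226.67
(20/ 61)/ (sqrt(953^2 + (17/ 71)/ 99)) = 30*sqrt(4985748641918)/ 194705932879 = 0.00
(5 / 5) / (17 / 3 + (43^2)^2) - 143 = -1466668057 / 10256420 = -143.00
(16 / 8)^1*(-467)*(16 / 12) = -3736 / 3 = -1245.33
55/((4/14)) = 385/2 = 192.50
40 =40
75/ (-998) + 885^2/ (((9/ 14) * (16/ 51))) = 15502894275/ 3992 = 3883490.55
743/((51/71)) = 52753/51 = 1034.37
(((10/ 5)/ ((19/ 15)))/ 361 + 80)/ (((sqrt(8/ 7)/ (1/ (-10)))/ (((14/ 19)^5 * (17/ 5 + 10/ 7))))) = -35626518200 * sqrt(14)/ 16983563041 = -7.85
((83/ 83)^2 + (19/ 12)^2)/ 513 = 505/ 73872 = 0.01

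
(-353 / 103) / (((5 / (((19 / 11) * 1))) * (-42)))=6707 / 237930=0.03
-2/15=-0.13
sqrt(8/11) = 2 * sqrt(22)/11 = 0.85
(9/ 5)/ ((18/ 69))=69/ 10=6.90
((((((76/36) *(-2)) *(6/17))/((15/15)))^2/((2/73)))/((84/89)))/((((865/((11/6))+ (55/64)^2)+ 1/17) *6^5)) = 6604694272/282635391195549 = 0.00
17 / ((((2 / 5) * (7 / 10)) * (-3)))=-425 / 21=-20.24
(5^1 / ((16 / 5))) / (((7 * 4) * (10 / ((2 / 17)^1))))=5 / 7616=0.00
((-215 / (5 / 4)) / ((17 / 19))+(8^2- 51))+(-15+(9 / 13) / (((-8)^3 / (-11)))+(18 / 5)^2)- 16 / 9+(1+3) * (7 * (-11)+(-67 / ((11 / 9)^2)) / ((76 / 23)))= -31918652657407 / 58530700800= -545.33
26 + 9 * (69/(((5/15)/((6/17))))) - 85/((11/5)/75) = -414055/187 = -2214.20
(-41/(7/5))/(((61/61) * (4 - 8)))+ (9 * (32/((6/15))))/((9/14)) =31565/28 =1127.32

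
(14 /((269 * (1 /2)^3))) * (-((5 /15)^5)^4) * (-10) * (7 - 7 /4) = 1960 /312648334623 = 0.00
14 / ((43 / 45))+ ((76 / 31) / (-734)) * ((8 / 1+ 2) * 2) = 7134830 / 489211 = 14.58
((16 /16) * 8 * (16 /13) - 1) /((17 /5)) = 575 /221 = 2.60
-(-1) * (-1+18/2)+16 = 24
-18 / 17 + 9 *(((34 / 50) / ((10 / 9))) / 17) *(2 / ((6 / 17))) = 3303 / 4250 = 0.78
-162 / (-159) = 54 / 53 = 1.02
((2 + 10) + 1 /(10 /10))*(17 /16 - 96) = -19747 /16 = -1234.19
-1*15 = -15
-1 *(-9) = 9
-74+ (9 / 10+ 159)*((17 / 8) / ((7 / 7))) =21263 / 80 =265.79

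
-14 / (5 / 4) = -56 / 5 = -11.20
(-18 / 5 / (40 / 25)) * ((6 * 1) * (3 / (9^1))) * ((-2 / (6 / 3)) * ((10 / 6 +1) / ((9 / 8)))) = 32 / 3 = 10.67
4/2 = 2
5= 5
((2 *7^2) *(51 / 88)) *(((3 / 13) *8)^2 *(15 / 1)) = 5397840 / 1859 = 2903.63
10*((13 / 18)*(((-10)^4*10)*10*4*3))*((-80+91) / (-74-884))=-995128.74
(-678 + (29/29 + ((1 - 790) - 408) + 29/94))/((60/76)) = -1115471/470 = -2373.34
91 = 91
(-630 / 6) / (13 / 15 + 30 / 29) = -45675 / 827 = -55.23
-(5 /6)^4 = -625 /1296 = -0.48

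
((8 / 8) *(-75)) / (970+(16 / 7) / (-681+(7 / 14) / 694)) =-165414725 / 2139356374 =-0.08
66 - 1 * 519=-453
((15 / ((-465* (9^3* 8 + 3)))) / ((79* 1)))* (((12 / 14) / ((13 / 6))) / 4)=-3 / 433460755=-0.00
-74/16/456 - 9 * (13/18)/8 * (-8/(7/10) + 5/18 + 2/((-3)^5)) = 18732743/2068416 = 9.06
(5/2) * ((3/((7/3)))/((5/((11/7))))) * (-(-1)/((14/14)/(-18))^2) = 16038/49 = 327.31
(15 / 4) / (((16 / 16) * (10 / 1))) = 3 / 8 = 0.38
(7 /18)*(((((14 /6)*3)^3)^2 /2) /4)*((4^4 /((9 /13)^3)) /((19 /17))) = 492136120112 /124659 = 3947858.72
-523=-523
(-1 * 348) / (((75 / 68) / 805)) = -1269968 / 5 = -253993.60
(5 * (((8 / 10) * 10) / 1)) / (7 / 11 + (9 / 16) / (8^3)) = 3604480 / 57443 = 62.75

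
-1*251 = -251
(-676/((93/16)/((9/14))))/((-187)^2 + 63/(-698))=-11324352/5296600883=-0.00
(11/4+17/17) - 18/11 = 93/44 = 2.11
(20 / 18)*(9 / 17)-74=-1248 / 17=-73.41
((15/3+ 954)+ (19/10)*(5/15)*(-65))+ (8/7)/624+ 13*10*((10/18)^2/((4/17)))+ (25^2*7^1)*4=274029601/14742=18588.36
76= 76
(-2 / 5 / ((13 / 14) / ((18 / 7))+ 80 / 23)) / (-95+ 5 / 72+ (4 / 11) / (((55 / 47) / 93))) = 1311552 / 831258503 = 0.00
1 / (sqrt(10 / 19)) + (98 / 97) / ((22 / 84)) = 5.24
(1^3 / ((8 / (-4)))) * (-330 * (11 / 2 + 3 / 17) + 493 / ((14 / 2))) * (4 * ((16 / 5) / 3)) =6865088 / 1785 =3845.99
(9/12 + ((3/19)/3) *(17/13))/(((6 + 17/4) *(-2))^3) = -1618/17023487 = -0.00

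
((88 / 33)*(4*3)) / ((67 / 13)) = 416 / 67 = 6.21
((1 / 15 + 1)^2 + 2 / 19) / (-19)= -5314 / 81225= -0.07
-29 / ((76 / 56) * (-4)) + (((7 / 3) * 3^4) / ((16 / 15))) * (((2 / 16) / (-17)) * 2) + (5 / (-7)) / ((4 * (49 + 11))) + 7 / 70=2.83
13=13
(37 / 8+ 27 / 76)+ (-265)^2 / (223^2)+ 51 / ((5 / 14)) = 5638584177 / 37794040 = 149.19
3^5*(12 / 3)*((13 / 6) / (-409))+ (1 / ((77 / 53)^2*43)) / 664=-356512656767 / 69237486472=-5.15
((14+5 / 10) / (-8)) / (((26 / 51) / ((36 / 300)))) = -0.43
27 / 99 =3 / 11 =0.27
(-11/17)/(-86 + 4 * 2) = 11/1326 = 0.01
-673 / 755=-0.89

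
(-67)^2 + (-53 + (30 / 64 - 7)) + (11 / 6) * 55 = 434909 / 96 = 4530.30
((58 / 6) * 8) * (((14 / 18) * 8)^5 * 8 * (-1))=-1022158176256 / 177147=-5770112.82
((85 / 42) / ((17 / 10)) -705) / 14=-7390 / 147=-50.27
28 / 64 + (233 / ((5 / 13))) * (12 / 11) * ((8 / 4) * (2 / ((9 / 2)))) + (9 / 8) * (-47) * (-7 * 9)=10346173 / 2640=3919.00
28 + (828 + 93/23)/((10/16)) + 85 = 166091/115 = 1444.27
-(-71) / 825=71 / 825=0.09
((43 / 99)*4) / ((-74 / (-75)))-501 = -609571 / 1221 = -499.24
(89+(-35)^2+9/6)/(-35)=-2631/70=-37.59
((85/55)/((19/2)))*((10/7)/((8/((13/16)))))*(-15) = -16575/46816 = -0.35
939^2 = 881721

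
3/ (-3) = -1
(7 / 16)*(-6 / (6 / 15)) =-6.56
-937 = -937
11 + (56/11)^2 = 4467/121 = 36.92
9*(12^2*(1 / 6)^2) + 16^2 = 292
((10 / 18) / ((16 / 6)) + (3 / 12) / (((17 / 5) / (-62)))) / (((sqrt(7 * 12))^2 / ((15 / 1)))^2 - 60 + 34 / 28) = 310625 / 1958196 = 0.16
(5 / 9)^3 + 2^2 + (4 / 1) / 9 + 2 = 4823 / 729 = 6.62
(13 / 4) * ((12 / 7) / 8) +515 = 28879 / 56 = 515.70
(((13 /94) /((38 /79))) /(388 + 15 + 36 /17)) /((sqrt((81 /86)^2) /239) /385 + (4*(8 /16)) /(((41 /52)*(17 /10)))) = 0.00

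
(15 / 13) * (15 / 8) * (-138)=-15525 / 52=-298.56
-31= -31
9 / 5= 1.80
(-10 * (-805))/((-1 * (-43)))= 8050/43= 187.21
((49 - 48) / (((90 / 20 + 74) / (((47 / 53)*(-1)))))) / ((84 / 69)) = -0.01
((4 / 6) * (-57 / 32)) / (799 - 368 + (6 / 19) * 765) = -0.00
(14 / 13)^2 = 196 / 169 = 1.16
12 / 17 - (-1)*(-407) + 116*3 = -991 / 17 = -58.29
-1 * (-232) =232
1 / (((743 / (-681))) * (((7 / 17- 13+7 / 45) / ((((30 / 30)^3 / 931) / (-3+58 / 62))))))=-16149915 / 421060644032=-0.00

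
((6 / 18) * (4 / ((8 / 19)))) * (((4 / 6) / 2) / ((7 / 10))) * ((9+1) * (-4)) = -3800 / 63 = -60.32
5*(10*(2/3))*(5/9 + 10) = 9500/27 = 351.85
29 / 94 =0.31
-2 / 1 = -2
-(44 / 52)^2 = -121 / 169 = -0.72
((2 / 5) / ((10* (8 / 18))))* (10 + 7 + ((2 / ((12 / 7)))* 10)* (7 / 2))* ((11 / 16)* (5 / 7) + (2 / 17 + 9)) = 3809019 / 76160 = 50.01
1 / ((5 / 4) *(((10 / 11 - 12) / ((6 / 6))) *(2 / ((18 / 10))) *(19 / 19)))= -99 / 1525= -0.06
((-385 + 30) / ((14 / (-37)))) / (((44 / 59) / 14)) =774965 / 44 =17612.84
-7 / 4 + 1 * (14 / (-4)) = -21 / 4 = -5.25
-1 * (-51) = 51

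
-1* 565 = -565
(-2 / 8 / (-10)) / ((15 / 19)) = 19 / 600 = 0.03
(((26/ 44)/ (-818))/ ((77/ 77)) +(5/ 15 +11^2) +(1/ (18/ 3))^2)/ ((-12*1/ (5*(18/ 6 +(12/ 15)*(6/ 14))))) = -18252013/ 107976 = -169.04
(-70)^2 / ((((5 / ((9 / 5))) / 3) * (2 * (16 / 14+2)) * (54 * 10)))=343 / 220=1.56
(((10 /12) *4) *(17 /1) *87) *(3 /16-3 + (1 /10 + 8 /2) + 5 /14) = 454053 /56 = 8108.09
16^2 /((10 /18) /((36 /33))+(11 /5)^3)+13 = 5414099 /150623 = 35.94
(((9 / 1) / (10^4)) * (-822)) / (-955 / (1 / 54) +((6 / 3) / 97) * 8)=358803 / 25011370000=0.00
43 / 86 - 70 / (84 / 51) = -42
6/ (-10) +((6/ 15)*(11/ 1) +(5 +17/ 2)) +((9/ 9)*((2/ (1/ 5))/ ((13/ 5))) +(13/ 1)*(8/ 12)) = 11627/ 390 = 29.81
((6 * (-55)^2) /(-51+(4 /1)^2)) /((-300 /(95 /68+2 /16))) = 25047 /9520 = 2.63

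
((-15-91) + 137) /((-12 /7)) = -217 /12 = -18.08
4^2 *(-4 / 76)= -16 / 19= -0.84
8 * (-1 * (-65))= 520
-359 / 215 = -1.67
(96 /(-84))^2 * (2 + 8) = 640 /49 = 13.06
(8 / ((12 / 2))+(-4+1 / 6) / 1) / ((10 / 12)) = -3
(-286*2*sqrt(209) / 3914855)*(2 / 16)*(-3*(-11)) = -4719*sqrt(209) / 7829710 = -0.01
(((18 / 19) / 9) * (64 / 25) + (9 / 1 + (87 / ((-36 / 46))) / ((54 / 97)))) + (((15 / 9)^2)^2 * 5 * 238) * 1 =8991.68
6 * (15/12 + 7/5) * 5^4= 19875/2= 9937.50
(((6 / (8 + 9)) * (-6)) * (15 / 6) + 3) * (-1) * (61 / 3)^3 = 2950753 / 153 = 19285.97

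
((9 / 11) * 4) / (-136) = -9 / 374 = -0.02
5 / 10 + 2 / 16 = 5 / 8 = 0.62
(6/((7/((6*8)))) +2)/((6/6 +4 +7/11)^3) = 200981/834148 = 0.24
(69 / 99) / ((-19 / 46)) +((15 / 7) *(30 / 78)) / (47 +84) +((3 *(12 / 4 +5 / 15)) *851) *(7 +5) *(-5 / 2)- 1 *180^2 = -2150416721293 / 7474467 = -287701.68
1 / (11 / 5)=5 / 11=0.45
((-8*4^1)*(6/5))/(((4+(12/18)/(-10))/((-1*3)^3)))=15552/59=263.59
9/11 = 0.82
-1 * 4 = -4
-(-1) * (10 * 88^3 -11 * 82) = 6813818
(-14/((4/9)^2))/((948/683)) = -129087/2528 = -51.06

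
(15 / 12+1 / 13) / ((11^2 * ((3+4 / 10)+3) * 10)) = 69 / 402688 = 0.00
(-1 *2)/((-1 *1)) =2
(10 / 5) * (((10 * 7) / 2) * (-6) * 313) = -131460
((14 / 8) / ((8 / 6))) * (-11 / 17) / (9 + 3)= -77 / 1088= -0.07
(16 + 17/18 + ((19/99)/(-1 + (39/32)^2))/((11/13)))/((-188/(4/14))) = -6282547/237420876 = -0.03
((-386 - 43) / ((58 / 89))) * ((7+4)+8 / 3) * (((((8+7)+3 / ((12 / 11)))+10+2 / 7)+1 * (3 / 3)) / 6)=-141409697 / 3248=-43537.47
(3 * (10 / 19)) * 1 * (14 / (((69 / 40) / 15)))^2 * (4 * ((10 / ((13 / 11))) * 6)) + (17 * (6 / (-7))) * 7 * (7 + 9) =620714757984 / 130663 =4750501.35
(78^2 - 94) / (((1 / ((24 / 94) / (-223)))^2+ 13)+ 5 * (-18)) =862560 / 109840273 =0.01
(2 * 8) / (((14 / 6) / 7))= 48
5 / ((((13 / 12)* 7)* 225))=0.00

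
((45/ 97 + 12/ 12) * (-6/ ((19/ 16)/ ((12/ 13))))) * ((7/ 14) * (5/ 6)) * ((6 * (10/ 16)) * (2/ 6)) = -85200/ 23959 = -3.56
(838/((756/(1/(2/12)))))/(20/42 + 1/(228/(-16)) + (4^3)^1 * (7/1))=7961/536742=0.01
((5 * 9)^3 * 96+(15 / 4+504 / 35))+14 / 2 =174960503 / 20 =8748025.15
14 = 14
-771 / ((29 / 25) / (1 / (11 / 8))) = -154200 / 319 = -483.39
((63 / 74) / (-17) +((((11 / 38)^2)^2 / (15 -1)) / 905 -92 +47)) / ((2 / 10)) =-748612721655691 / 3323469078496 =-225.25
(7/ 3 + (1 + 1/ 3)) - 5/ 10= 3.17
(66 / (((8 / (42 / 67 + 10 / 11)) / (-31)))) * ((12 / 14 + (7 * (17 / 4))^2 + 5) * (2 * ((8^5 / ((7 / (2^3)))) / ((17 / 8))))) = -688439630757888 / 55811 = -12335196121.87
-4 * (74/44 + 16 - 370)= 15502/11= 1409.27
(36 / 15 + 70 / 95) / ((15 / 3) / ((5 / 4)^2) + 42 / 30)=298 / 437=0.68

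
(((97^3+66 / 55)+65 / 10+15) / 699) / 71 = 3042319 / 165430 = 18.39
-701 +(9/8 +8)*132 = 503.50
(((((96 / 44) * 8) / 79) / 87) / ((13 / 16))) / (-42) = -512 / 6879873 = -0.00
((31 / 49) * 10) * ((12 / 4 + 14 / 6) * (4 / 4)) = 4960 / 147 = 33.74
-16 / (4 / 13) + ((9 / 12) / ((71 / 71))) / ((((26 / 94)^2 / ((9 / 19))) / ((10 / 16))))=-5044889 / 102752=-49.10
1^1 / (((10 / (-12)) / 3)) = -18 / 5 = -3.60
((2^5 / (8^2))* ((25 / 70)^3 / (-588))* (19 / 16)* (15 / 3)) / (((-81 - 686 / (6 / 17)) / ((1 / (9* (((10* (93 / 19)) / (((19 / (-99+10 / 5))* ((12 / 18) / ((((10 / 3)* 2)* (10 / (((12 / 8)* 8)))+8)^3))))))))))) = -7716375 / 570791982699114545152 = -0.00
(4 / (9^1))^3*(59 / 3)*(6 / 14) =3776 / 5103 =0.74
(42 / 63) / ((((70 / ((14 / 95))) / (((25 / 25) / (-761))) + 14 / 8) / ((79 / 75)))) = -632 / 325325925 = -0.00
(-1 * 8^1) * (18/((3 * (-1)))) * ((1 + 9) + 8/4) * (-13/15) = -2496/5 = -499.20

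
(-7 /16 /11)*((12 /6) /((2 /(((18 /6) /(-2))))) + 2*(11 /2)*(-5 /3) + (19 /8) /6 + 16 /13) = 26509 /36608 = 0.72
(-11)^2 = 121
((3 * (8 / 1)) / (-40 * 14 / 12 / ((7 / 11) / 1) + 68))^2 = 81 / 4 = 20.25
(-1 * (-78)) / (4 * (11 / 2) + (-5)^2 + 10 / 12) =1.63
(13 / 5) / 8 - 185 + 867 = 27293 / 40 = 682.32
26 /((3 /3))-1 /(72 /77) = 1795 /72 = 24.93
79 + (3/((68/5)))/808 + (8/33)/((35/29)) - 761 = -43267173907/63460320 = -681.80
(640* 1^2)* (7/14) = 320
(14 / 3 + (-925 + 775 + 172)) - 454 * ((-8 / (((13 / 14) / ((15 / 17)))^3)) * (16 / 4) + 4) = 345689978152 / 32381583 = 10675.51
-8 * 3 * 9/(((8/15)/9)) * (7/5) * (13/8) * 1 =-66339/8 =-8292.38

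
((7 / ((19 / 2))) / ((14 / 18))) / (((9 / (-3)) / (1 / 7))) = -6 / 133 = -0.05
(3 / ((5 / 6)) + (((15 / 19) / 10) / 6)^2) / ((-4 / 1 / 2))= -103973 / 57760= -1.80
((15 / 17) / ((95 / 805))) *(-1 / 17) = -2415 / 5491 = -0.44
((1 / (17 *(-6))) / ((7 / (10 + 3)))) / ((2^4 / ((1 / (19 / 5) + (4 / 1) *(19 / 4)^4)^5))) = -39863728864788.04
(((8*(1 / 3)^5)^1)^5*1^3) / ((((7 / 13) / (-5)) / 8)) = -17039360 / 5931020266101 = -0.00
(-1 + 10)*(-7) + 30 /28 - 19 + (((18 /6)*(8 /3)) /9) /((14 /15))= -79.98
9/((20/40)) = 18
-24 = -24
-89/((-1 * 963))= 89/963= 0.09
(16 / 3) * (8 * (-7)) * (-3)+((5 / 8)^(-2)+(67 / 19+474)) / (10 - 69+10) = 20626359 / 23275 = 886.20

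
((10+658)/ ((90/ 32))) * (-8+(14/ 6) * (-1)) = -331328/ 135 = -2454.28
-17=-17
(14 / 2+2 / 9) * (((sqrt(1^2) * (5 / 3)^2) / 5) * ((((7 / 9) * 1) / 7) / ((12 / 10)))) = 1625 / 4374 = 0.37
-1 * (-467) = 467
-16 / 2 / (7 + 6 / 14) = -14 / 13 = -1.08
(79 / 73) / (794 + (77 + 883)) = 79 / 128042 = 0.00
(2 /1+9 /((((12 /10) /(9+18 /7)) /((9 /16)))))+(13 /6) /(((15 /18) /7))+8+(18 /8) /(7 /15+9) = 6143289 /79520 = 77.25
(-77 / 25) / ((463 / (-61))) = 4697 / 11575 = 0.41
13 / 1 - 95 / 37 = 386 / 37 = 10.43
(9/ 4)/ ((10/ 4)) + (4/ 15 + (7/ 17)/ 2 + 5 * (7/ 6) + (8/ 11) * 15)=6775/ 374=18.11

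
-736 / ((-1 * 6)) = 368 / 3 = 122.67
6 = 6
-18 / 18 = -1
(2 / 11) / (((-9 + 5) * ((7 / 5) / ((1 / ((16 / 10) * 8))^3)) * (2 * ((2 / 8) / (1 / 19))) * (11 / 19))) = -625 / 222035968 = -0.00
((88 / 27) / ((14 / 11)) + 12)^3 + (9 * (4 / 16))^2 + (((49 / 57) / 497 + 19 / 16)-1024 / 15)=551028822061993 / 182149237620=3025.15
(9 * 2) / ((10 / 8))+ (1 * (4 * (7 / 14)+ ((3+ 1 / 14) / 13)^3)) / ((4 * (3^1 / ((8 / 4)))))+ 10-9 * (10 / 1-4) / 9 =3388452751 / 180857040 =18.74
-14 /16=-7 /8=-0.88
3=3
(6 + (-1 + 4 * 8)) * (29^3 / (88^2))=902393 / 7744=116.53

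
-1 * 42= -42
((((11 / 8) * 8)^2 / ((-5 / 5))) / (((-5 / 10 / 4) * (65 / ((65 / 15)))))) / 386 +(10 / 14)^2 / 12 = 39663 / 189140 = 0.21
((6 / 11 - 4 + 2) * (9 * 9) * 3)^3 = -58773123072 / 1331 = -44157117.26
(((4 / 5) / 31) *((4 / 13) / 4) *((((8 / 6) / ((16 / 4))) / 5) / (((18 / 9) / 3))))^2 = 4 / 101505625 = 0.00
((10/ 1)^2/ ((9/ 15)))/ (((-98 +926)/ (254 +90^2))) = 1044250/ 621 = 1681.56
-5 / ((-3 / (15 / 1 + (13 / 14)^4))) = 26.24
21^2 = 441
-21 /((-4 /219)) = 4599 /4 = 1149.75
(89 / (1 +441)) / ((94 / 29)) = 2581 / 41548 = 0.06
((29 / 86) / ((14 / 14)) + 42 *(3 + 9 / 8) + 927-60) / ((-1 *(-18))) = 178981 / 3096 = 57.81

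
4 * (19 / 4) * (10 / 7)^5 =1900000 / 16807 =113.05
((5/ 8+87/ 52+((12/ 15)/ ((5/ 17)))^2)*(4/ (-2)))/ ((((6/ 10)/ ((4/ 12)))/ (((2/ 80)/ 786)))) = -630271/ 1839240000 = -0.00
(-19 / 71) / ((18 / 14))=-0.21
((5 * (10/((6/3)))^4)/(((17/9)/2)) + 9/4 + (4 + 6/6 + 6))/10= 225901/680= 332.21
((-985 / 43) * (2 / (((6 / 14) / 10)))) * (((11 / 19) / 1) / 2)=-758450 / 2451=-309.45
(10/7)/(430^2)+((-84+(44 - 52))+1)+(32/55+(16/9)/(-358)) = -207397138777/2293629030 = -90.42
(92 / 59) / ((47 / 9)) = 828 / 2773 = 0.30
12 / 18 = 2 / 3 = 0.67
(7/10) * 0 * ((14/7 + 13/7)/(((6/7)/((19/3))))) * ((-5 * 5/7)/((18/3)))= 0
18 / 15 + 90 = 456 / 5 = 91.20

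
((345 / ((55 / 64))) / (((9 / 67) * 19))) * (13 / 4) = 320528 / 627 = 511.21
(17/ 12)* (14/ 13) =119/ 78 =1.53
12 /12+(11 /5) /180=1.01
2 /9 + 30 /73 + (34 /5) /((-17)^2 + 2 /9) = 5615282 /8550855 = 0.66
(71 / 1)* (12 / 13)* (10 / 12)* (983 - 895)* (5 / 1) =312400 / 13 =24030.77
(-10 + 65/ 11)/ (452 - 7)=-9/ 979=-0.01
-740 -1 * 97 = -837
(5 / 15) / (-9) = -1 / 27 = -0.04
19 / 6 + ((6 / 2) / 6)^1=11 / 3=3.67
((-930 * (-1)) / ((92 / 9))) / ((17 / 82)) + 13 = 176668 / 391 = 451.84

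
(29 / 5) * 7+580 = 3103 / 5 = 620.60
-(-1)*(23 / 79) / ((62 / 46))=529 / 2449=0.22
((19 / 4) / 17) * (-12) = -57 / 17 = -3.35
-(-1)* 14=14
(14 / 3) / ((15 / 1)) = 14 / 45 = 0.31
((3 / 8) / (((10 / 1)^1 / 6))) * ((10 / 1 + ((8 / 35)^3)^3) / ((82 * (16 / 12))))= 10640113032642453 / 517030589687500000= 0.02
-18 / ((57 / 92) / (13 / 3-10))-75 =1703 / 19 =89.63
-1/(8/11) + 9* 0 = -11/8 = -1.38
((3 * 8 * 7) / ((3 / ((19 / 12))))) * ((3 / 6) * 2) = 266 / 3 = 88.67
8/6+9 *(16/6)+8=100/3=33.33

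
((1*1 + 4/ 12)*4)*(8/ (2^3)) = 16/ 3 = 5.33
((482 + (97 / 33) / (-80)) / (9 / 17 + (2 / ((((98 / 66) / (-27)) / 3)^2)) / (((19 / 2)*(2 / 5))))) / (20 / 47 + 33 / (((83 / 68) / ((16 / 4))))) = 3849359659386409 / 1358575473355404480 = 0.00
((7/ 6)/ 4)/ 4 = 7/ 96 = 0.07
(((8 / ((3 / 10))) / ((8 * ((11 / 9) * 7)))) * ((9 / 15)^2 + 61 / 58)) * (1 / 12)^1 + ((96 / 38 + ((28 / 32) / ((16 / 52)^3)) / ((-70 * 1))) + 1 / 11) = 485274409 / 217226240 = 2.23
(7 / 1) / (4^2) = 7 / 16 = 0.44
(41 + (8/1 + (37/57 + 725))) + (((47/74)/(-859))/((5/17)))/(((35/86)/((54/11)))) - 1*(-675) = 5055385632404/3487389675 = 1449.62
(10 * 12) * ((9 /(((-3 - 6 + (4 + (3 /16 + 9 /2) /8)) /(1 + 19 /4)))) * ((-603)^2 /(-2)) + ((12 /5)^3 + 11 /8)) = 722568957261 /2825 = 255776622.04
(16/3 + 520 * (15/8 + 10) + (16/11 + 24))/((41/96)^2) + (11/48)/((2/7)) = 60396747199/1775136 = 34023.73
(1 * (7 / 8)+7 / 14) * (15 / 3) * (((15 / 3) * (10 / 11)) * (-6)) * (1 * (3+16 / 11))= -18375 / 22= -835.23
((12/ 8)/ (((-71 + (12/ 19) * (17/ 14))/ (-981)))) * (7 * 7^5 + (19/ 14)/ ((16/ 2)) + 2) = 736814450727/ 298912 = 2464987.86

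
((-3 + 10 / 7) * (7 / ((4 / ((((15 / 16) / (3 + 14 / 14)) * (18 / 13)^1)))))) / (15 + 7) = -135 / 3328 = -0.04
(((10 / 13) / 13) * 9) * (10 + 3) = 90 / 13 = 6.92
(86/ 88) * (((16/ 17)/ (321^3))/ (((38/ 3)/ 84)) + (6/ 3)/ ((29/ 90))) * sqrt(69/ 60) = 2296974070477 * sqrt(115)/ 3786742667730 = 6.50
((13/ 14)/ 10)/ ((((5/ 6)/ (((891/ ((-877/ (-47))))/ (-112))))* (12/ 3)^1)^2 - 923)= -205180926093/ 1904427046900420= -0.00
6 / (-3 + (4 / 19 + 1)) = -57 / 17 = -3.35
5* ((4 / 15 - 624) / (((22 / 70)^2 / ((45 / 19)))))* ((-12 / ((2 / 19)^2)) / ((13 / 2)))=19598481000 / 1573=12459301.34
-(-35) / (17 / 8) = 280 / 17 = 16.47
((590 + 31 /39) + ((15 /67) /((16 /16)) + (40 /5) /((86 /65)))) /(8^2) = 8385707 /898872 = 9.33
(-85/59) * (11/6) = -935/354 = -2.64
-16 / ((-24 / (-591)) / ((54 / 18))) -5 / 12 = -14189 / 12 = -1182.42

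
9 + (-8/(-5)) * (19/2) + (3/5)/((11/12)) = 1367/55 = 24.85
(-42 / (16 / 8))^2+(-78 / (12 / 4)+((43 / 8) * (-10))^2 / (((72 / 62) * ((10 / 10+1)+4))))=2867215 / 3456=829.63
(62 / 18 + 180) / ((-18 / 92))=-75946 / 81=-937.60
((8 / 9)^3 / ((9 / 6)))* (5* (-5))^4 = 400000000 / 2187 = 182898.95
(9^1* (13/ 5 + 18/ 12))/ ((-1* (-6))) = 123/ 20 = 6.15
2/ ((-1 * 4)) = -1/ 2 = -0.50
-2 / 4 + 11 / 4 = 9 / 4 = 2.25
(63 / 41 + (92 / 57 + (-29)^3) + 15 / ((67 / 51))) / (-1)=3816524105 / 156579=24374.43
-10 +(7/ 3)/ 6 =-173/ 18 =-9.61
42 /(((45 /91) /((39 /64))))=8281 /160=51.76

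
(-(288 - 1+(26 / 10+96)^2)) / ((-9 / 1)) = 1112.11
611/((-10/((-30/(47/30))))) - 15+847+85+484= 2571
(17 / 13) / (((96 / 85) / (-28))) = -10115 / 312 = -32.42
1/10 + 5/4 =27/20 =1.35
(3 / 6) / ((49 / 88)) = 44 / 49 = 0.90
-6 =-6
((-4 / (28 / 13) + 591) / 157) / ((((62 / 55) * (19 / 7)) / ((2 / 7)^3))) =907280 / 31718239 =0.03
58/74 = 29/37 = 0.78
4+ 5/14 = 61/14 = 4.36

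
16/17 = 0.94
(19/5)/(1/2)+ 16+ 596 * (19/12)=967.27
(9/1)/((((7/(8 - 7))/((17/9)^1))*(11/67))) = 1139/77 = 14.79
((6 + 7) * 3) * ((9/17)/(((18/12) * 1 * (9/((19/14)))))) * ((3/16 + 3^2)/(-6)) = -1729/544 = -3.18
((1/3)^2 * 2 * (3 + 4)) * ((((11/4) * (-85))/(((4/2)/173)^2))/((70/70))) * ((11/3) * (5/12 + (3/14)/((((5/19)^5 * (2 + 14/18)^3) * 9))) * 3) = -327467082845962301/8437500000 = -38810913.52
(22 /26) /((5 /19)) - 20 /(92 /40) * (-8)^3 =6660807 /1495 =4455.39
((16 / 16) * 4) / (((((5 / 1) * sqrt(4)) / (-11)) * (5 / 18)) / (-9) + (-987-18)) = -1782 / 447715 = -0.00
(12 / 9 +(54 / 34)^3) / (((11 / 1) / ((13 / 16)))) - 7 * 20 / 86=-137590621 / 111544752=-1.23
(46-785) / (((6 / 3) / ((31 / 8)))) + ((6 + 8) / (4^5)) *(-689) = -737911 / 512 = -1441.23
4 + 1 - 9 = -4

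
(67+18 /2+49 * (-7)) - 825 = -1092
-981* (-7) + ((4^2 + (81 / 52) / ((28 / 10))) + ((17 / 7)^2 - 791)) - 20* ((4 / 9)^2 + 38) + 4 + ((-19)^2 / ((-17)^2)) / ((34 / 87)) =10832799224647 / 2027968488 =5341.70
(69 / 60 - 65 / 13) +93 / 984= -6159 / 1640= -3.76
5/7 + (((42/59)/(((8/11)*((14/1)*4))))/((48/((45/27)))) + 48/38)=23841427/12052992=1.98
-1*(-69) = 69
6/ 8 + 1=7/ 4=1.75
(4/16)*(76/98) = 19/98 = 0.19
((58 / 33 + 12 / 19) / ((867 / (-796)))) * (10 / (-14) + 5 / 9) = 1703440 / 4892481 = 0.35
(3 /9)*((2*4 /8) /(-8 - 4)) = -1 /36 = -0.03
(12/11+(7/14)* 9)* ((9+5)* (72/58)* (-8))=-247968/319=-777.33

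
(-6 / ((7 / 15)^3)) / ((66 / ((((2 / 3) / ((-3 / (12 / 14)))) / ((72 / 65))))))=8125 / 52822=0.15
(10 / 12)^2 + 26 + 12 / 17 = 16769 / 612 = 27.40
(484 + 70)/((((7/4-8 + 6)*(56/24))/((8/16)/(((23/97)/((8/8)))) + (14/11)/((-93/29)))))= -1625.74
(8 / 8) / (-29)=-1 / 29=-0.03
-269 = -269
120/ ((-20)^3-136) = -5/ 339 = -0.01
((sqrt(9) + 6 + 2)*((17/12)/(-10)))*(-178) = 16643/60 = 277.38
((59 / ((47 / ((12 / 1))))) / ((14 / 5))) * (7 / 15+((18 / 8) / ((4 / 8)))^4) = 5813093 / 2632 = 2208.62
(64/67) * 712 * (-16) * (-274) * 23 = 4594712576/67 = 68577799.64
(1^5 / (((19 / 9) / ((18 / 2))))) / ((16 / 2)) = 81 / 152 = 0.53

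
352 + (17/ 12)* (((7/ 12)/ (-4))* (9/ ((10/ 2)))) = 112521/ 320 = 351.63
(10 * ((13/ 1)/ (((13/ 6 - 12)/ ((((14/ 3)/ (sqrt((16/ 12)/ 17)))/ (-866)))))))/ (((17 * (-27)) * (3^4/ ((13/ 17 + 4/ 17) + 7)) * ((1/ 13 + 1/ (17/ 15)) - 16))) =0.00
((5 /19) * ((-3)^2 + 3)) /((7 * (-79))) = -0.01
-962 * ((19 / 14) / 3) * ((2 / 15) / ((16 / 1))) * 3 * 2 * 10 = -217.60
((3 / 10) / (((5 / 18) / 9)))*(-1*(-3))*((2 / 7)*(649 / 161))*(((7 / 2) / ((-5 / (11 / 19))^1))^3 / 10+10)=324297698550507 / 966261625000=335.62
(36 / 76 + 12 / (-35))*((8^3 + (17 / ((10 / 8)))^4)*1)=1888019712 / 415625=4542.60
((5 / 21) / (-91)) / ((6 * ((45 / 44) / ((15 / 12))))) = -55 / 103194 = -0.00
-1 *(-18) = 18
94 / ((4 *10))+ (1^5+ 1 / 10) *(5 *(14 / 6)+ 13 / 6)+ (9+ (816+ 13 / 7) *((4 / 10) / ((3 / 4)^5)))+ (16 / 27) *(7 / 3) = 23925019 / 17010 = 1406.53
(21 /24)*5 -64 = -59.62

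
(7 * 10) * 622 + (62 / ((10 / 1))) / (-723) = 157397069 / 3615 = 43539.99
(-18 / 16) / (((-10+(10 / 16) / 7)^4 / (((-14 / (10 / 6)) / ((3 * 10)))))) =8605184 / 263553890625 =0.00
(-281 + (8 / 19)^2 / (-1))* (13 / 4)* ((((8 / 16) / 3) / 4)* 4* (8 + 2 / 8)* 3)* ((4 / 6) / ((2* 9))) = -4838405 / 34656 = -139.61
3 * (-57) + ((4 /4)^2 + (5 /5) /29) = -4929 /29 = -169.97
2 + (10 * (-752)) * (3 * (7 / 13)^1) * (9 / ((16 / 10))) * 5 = -4441474 / 13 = -341651.85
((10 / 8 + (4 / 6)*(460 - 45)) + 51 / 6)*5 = 17185 / 12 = 1432.08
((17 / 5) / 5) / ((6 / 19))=323 / 150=2.15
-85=-85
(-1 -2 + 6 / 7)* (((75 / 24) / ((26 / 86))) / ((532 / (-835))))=13464375 / 387296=34.77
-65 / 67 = -0.97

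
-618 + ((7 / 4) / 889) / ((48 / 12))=-1255775 / 2032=-618.00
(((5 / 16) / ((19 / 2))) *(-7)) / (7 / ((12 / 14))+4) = -0.02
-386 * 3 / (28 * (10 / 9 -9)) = 5211 / 994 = 5.24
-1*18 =-18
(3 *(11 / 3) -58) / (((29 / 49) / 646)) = -1487738 / 29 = -51301.31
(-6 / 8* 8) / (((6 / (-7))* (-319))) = -7 / 319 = -0.02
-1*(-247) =247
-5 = -5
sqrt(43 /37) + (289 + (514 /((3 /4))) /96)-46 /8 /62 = sqrt(1591) /37 + 660775 /2232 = 297.12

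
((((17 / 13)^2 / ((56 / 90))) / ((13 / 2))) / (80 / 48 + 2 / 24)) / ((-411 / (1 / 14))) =-4335 / 103239227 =-0.00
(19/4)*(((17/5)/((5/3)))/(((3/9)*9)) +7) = 36.48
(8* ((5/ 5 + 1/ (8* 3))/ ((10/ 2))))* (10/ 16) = 25/ 24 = 1.04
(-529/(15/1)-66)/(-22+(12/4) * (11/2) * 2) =-1519/165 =-9.21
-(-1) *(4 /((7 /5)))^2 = 400 /49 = 8.16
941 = 941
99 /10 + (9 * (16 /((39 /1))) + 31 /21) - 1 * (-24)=106657 /2730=39.07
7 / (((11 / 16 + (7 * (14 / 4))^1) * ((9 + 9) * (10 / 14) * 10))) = 196 / 90675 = 0.00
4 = 4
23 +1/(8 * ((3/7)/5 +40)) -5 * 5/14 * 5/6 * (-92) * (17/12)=216.95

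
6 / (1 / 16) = 96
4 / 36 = 1 / 9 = 0.11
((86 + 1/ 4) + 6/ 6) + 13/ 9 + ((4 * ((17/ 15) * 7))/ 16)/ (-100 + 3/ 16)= 25490393/ 287460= 88.67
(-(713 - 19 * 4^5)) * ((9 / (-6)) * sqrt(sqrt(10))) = -56229 * 10^(1 / 4) / 2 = -49995.44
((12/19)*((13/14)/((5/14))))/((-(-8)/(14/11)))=273/1045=0.26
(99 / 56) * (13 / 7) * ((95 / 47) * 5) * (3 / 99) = 18525 / 18424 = 1.01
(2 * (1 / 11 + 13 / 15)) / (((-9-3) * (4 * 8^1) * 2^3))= -79 / 126720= -0.00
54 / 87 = 18 / 29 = 0.62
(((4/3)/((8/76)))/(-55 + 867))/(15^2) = 19/274050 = 0.00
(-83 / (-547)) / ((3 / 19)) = 1577 / 1641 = 0.96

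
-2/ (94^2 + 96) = -1/ 4466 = -0.00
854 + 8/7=5986/7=855.14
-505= -505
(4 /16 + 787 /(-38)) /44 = -1555 /3344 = -0.47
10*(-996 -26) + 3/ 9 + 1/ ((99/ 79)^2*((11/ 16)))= -1101692627/ 107811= -10218.74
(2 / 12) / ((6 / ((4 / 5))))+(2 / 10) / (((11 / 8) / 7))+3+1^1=499 / 99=5.04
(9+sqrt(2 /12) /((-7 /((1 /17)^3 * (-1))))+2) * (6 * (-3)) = -198 - 3 * sqrt(6) /34391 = -198.00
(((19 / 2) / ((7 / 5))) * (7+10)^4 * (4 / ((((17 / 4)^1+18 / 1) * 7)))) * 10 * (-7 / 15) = -126951920 / 1869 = -67925.05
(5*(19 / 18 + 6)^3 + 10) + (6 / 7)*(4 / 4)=72136637 / 40824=1767.02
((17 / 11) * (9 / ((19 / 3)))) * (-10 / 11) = -4590 / 2299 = -2.00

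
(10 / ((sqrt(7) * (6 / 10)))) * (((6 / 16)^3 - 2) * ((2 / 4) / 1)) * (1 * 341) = -8499425 * sqrt(7) / 10752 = -2091.46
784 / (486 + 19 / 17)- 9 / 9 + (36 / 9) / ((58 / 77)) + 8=68221 / 4901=13.92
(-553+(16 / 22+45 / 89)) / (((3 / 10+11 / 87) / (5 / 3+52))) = -3603000600 / 51887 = -69439.37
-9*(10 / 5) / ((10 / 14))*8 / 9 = -112 / 5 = -22.40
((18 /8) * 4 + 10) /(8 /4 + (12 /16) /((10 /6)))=380 /49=7.76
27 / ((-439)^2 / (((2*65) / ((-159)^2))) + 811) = 3510 / 4872285031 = 0.00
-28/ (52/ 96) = -51.69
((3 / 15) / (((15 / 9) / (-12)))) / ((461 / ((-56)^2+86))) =-115992 / 11525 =-10.06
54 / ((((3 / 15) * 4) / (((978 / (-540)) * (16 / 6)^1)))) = -326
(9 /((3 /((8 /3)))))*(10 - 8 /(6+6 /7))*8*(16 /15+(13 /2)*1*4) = 688576 /45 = 15301.69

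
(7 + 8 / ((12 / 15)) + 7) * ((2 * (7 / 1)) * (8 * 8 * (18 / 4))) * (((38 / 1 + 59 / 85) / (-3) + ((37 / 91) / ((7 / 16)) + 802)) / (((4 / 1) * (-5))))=-147834705024 / 38675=-3822487.52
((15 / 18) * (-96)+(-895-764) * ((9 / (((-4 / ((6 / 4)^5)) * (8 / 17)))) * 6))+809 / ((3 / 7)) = 557896225 / 1536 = 363213.69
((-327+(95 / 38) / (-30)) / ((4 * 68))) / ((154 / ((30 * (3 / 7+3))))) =-58875 / 73304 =-0.80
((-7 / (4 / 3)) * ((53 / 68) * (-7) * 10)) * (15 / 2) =584325 / 272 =2148.25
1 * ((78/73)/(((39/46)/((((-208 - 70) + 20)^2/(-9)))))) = -680432/73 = -9320.99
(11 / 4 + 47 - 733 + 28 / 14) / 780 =-545 / 624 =-0.87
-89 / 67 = -1.33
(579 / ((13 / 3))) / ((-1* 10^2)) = -1737 / 1300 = -1.34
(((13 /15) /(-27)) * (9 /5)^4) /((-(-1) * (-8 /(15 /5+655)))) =346437 /12500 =27.71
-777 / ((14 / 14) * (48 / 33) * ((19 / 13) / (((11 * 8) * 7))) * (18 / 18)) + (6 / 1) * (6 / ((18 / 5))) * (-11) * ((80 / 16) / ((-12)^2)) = -308004917 / 1368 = -225149.79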